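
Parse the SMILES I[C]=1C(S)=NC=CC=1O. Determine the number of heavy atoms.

9

Every atom symbol written in the SMILES (organic subset) is one heavy atom; implicit H are not written.
Heavy atoms by element → C:5, I:1, N:1, O:1, S:1.
Total: 9.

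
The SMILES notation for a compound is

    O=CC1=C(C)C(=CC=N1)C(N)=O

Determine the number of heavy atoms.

Every atom symbol written in the SMILES (organic subset) is one heavy atom; implicit H are not written.
Heavy atoms by element → C:8, N:2, O:2.
Total: 12.

12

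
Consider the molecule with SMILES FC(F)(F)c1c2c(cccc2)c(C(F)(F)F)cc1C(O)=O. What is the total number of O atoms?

Scan the SMILES for O atoms (remember two-letter symbols like Cl and Br are single atoms).
Oxygen count: 2.

2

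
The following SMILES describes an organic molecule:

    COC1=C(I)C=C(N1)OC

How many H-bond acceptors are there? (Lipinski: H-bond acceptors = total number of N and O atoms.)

N atoms: 1; O atoms: 2.
Lipinski HBA = 1 + 2 = 3.

3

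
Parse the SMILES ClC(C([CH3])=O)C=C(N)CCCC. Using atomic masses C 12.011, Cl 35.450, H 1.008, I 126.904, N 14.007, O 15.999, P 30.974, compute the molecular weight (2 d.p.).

First, the molecular formula is C9H16ClNO (counting implicit H from valence).
  C: 9 × 12.011 = 108.099
  Cl: 1 × 35.450 = 35.450
  H: 16 × 1.008 = 16.128
  N: 1 × 14.007 = 14.007
  O: 1 × 15.999 = 15.999
Sum: 9×12.011 + 1×35.450 + 16×1.008 + 1×14.007 + 1×15.999 = 189.683 → 189.68 g/mol.

189.68 g/mol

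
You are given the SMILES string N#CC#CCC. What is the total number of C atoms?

Count every carbon token in the SMILES (each C, including those in ring-closure positions and inside branches).
Carbon count: 5.

5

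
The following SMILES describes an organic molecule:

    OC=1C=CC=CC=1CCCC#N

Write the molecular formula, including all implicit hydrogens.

C10H11NO

Walk through each heavy atom and fill implicit hydrogens from standard valence (C 4, N 3, O 2, S 2, halogen 1):
  atom 1: O, bond orders sum to 1 (valence 2) → 1 H
  atom 2: C, bond orders sum to 4 (valence 4) → 0 H
  atom 3: C, bond orders sum to 3 (valence 4) → 1 H
  atom 4: C, bond orders sum to 3 (valence 4) → 1 H
  atom 5: C, bond orders sum to 3 (valence 4) → 1 H
  atom 6: C, bond orders sum to 3 (valence 4) → 1 H
  atom 7: C, bond orders sum to 4 (valence 4) → 0 H
  atom 8: C, bond orders sum to 2 (valence 4) → 2 H
  atom 9: C, bond orders sum to 2 (valence 4) → 2 H
  atom 10: C, bond orders sum to 2 (valence 4) → 2 H
  atom 11: C, bond orders sum to 4 (valence 4) → 0 H
  atom 12: N, bond orders sum to 3 (valence 3) → 0 H
Totals → C:10, H:11, N:1, O:1.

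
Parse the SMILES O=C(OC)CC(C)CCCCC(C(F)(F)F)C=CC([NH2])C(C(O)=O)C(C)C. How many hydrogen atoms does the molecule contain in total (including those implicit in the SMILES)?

Walk through each heavy atom and fill implicit hydrogens from standard valence (C 4, N 3, O 2, S 2, halogen 1):
  atom 1: O, bond orders sum to 2 (valence 2) → 0 H
  atom 2: C, bond orders sum to 4 (valence 4) → 0 H
  atom 3: O, bond orders sum to 2 (valence 2) → 0 H
  atom 4: C, bond orders sum to 1 (valence 4) → 3 H
  atom 5: C, bond orders sum to 2 (valence 4) → 2 H
  atom 6: C, bond orders sum to 3 (valence 4) → 1 H
  atom 7: C, bond orders sum to 1 (valence 4) → 3 H
  atom 8: C, bond orders sum to 2 (valence 4) → 2 H
  atom 9: C, bond orders sum to 2 (valence 4) → 2 H
  atom 10: C, bond orders sum to 2 (valence 4) → 2 H
  atom 11: C, bond orders sum to 2 (valence 4) → 2 H
  atom 12: C, bond orders sum to 3 (valence 4) → 1 H
  atom 13: C, bond orders sum to 4 (valence 4) → 0 H
  atom 14: F (halogen, monovalent) → 0 H
  atom 15: F (halogen, monovalent) → 0 H
  atom 16: F (halogen, monovalent) → 0 H
  atom 17: C, bond orders sum to 3 (valence 4) → 1 H
  atom 18: C, bond orders sum to 3 (valence 4) → 1 H
  atom 19: C, bond orders sum to 3 (valence 4) → 1 H
  atom 20: N with explicit H count 2
  atom 21: C, bond orders sum to 3 (valence 4) → 1 H
  atom 22: C, bond orders sum to 4 (valence 4) → 0 H
  atom 23: O, bond orders sum to 1 (valence 2) → 1 H
  atom 24: O, bond orders sum to 2 (valence 2) → 0 H
  atom 25: C, bond orders sum to 3 (valence 4) → 1 H
  atom 26: C, bond orders sum to 1 (valence 4) → 3 H
  atom 27: C, bond orders sum to 1 (valence 4) → 3 H
Total hydrogens: 32.

32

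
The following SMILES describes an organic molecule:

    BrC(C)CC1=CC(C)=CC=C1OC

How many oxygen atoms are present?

Scan the SMILES for O atoms (remember two-letter symbols like Cl and Br are single atoms).
Oxygen count: 1.

1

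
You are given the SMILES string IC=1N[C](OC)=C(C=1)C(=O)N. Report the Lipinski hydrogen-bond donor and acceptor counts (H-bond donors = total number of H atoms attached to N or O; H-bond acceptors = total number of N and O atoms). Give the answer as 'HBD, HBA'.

Donors: find every N or O and count the H atoms it carries.
  atom 3 (N): bond orders sum to 2 → 1 H
  atom 5 (O): bond orders sum to 2 → 0 H
  atom 10 (O): bond orders sum to 2 → 0 H
  atom 11 (N): bond orders sum to 1 → 2 H
Lipinski HBD = 3.
Acceptors: N atoms = 2, O atoms = 2 → HBA = 4.

3, 4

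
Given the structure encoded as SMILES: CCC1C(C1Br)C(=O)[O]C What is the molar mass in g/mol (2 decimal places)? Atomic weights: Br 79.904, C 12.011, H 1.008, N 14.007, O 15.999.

First, the molecular formula is C7H11BrO2 (counting implicit H from valence).
  Br: 1 × 79.904 = 79.904
  C: 7 × 12.011 = 84.077
  H: 11 × 1.008 = 11.088
  O: 2 × 15.999 = 31.998
Sum: 1×79.904 + 7×12.011 + 11×1.008 + 2×15.999 = 207.067 → 207.07 g/mol.

207.07 g/mol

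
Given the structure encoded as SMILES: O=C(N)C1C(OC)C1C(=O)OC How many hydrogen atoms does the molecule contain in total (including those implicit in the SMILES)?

11

Walk through each heavy atom and fill implicit hydrogens from standard valence (C 4, N 3, O 2, S 2, halogen 1):
  atom 1: O, bond orders sum to 2 (valence 2) → 0 H
  atom 2: C, bond orders sum to 4 (valence 4) → 0 H
  atom 3: N, bond orders sum to 1 (valence 3) → 2 H
  atom 4: C, bond orders sum to 3 (valence 4) → 1 H
  atom 5: C, bond orders sum to 3 (valence 4) → 1 H
  atom 6: O, bond orders sum to 2 (valence 2) → 0 H
  atom 7: C, bond orders sum to 1 (valence 4) → 3 H
  atom 8: C, bond orders sum to 3 (valence 4) → 1 H
  atom 9: C, bond orders sum to 4 (valence 4) → 0 H
  atom 10: O, bond orders sum to 2 (valence 2) → 0 H
  atom 11: O, bond orders sum to 2 (valence 2) → 0 H
  atom 12: C, bond orders sum to 1 (valence 4) → 3 H
Total hydrogens: 11.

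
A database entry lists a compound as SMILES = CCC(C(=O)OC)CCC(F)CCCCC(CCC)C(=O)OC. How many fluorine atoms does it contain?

Scan the SMILES for F atoms (remember two-letter symbols like Cl and Br are single atoms).
Fluorine count: 1.

1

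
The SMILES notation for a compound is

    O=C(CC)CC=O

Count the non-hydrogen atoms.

7

Every atom symbol written in the SMILES (organic subset) is one heavy atom; implicit H are not written.
Heavy atoms by element → C:5, O:2.
Total: 7.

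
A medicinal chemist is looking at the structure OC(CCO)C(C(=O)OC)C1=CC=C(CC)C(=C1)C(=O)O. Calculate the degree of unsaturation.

6

Degree of unsaturation = (number of rings) + (number of π bonds).
Ring closures in the SMILES: 1.
π bonds: 5 double bonds (each 1 DoU) → 5 DoU from unsaturation.
Total DoU = 1 + 5 = 6.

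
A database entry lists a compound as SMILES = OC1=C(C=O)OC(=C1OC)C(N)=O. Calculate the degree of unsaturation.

5

Molecular formula: C7H7NO5.
DoU = (2C + 2 + N − H − X) / 2, where X is the halogen count and O/S are ignored.
    = (2·7 + 2 + 1 − 7 − 0) / 2 = 10 / 2 = 5.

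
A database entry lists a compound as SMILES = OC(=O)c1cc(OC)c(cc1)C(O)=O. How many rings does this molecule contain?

In SMILES, each pair of matching ring-closure digits denotes one ring-closing bond; the number of such bonds equals the number of independent rings.
Ring-closure bonds here: 1.

1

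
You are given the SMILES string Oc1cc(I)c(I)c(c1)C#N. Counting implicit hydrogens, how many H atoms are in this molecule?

Walk through each heavy atom and fill implicit hydrogens from standard valence (C 4, N 3, O 2, S 2, halogen 1); for lowercase aromatic atoms, an aromatic c carries 1 H when it has two neighbours and 0 H with three, and aromatic n carries 0 H:
  atom 1: O, bond orders sum to 1 (valence 2) → 1 H
  atom 2: aromatic c, 3 neighbours → 0 H
  atom 3: aromatic c, 2 neighbours → 1 H
  atom 4: aromatic c, 3 neighbours → 0 H
  atom 5: I (halogen, monovalent) → 0 H
  atom 6: aromatic c, 3 neighbours → 0 H
  atom 7: I (halogen, monovalent) → 0 H
  atom 8: aromatic c, 3 neighbours → 0 H
  atom 9: aromatic c, 2 neighbours → 1 H
  atom 10: C, bond orders sum to 4 (valence 4) → 0 H
  atom 11: N, bond orders sum to 3 (valence 3) → 0 H
Total hydrogens: 3.

3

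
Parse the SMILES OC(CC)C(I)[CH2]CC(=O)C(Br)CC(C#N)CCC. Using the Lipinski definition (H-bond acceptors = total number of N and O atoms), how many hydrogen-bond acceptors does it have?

N atoms: 1; O atoms: 2.
Lipinski HBA = 1 + 2 = 3.

3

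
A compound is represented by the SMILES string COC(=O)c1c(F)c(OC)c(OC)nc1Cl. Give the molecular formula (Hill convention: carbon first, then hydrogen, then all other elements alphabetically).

Walk through each heavy atom and fill implicit hydrogens from standard valence (C 4, N 3, O 2, S 2, halogen 1); for lowercase aromatic atoms, an aromatic c carries 1 H when it has two neighbours and 0 H with three, and aromatic n carries 0 H:
  atom 1: C, bond orders sum to 1 (valence 4) → 3 H
  atom 2: O, bond orders sum to 2 (valence 2) → 0 H
  atom 3: C, bond orders sum to 4 (valence 4) → 0 H
  atom 4: O, bond orders sum to 2 (valence 2) → 0 H
  atom 5: aromatic c, 3 neighbours → 0 H
  atom 6: aromatic c, 3 neighbours → 0 H
  atom 7: F (halogen, monovalent) → 0 H
  atom 8: aromatic c, 3 neighbours → 0 H
  atom 9: O, bond orders sum to 2 (valence 2) → 0 H
  atom 10: C, bond orders sum to 1 (valence 4) → 3 H
  atom 11: aromatic c, 3 neighbours → 0 H
  atom 12: O, bond orders sum to 2 (valence 2) → 0 H
  atom 13: C, bond orders sum to 1 (valence 4) → 3 H
  atom 14: aromatic n, 2 neighbours → 0 H
  atom 15: aromatic c, 3 neighbours → 0 H
  atom 16: Cl (halogen, monovalent) → 0 H
Totals → C:9, H:9, Cl:1, F:1, N:1, O:4.

C9H9ClFNO4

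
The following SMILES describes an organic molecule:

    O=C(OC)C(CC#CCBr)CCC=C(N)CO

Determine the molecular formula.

C12H18BrNO3

Walk through each heavy atom and fill implicit hydrogens from standard valence (C 4, N 3, O 2, S 2, halogen 1):
  atom 1: O, bond orders sum to 2 (valence 2) → 0 H
  atom 2: C, bond orders sum to 4 (valence 4) → 0 H
  atom 3: O, bond orders sum to 2 (valence 2) → 0 H
  atom 4: C, bond orders sum to 1 (valence 4) → 3 H
  atom 5: C, bond orders sum to 3 (valence 4) → 1 H
  atom 6: C, bond orders sum to 2 (valence 4) → 2 H
  atom 7: C, bond orders sum to 4 (valence 4) → 0 H
  atom 8: C, bond orders sum to 4 (valence 4) → 0 H
  atom 9: C, bond orders sum to 2 (valence 4) → 2 H
  atom 10: Br (halogen, monovalent) → 0 H
  atom 11: C, bond orders sum to 2 (valence 4) → 2 H
  atom 12: C, bond orders sum to 2 (valence 4) → 2 H
  atom 13: C, bond orders sum to 3 (valence 4) → 1 H
  atom 14: C, bond orders sum to 4 (valence 4) → 0 H
  atom 15: N, bond orders sum to 1 (valence 3) → 2 H
  atom 16: C, bond orders sum to 2 (valence 4) → 2 H
  atom 17: O, bond orders sum to 1 (valence 2) → 1 H
Totals → C:12, H:18, Br:1, N:1, O:3.
In Hill order: C12H18BrNO3.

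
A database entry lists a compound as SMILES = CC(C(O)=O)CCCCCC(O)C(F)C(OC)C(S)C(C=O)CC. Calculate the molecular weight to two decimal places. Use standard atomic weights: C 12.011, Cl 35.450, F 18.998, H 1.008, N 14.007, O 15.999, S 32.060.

First, the molecular formula is C17H31FO5S (counting implicit H from valence).
  C: 17 × 12.011 = 204.187
  F: 1 × 18.998 = 18.998
  H: 31 × 1.008 = 31.248
  O: 5 × 15.999 = 79.995
  S: 1 × 32.060 = 32.060
Sum: 17×12.011 + 1×18.998 + 31×1.008 + 5×15.999 + 1×32.060 = 366.488 → 366.49 g/mol.

366.49 g/mol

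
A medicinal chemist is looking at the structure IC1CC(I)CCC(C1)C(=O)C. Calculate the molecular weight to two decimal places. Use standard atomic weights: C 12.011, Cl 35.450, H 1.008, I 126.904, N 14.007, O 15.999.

392.02 g/mol

First, the molecular formula is C9H14I2O (counting implicit H from valence).
  C: 9 × 12.011 = 108.099
  H: 14 × 1.008 = 14.112
  I: 2 × 126.904 = 253.808
  O: 1 × 15.999 = 15.999
Sum: 9×12.011 + 14×1.008 + 2×126.904 + 1×15.999 = 392.018 → 392.02 g/mol.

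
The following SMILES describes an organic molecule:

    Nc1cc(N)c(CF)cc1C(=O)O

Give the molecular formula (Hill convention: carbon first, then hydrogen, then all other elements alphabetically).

C8H9FN2O2

Walk through each heavy atom and fill implicit hydrogens from standard valence (C 4, N 3, O 2, S 2, halogen 1); for lowercase aromatic atoms, an aromatic c carries 1 H when it has two neighbours and 0 H with three, and aromatic n carries 0 H:
  atom 1: N, bond orders sum to 1 (valence 3) → 2 H
  atom 2: aromatic c, 3 neighbours → 0 H
  atom 3: aromatic c, 2 neighbours → 1 H
  atom 4: aromatic c, 3 neighbours → 0 H
  atom 5: N, bond orders sum to 1 (valence 3) → 2 H
  atom 6: aromatic c, 3 neighbours → 0 H
  atom 7: C, bond orders sum to 2 (valence 4) → 2 H
  atom 8: F (halogen, monovalent) → 0 H
  atom 9: aromatic c, 2 neighbours → 1 H
  atom 10: aromatic c, 3 neighbours → 0 H
  atom 11: C, bond orders sum to 4 (valence 4) → 0 H
  atom 12: O, bond orders sum to 2 (valence 2) → 0 H
  atom 13: O, bond orders sum to 1 (valence 2) → 1 H
Totals → C:8, H:9, F:1, N:2, O:2.
In Hill order: C8H9FN2O2.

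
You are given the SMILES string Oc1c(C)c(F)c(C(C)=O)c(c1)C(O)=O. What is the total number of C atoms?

10

Count every carbon token in the SMILES (each C, including those in ring-closure positions and inside branches).
Carbon count: 10.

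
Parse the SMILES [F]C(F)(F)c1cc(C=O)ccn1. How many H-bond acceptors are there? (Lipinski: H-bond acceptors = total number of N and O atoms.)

N atoms: 1; O atoms: 1.
Lipinski HBA = 1 + 1 = 2.

2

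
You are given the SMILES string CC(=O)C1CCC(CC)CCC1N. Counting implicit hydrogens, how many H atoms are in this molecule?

Walk through each heavy atom and fill implicit hydrogens from standard valence (C 4, N 3, O 2, S 2, halogen 1):
  atom 1: C, bond orders sum to 1 (valence 4) → 3 H
  atom 2: C, bond orders sum to 4 (valence 4) → 0 H
  atom 3: O, bond orders sum to 2 (valence 2) → 0 H
  atom 4: C, bond orders sum to 3 (valence 4) → 1 H
  atom 5: C, bond orders sum to 2 (valence 4) → 2 H
  atom 6: C, bond orders sum to 2 (valence 4) → 2 H
  atom 7: C, bond orders sum to 3 (valence 4) → 1 H
  atom 8: C, bond orders sum to 2 (valence 4) → 2 H
  atom 9: C, bond orders sum to 1 (valence 4) → 3 H
  atom 10: C, bond orders sum to 2 (valence 4) → 2 H
  atom 11: C, bond orders sum to 2 (valence 4) → 2 H
  atom 12: C, bond orders sum to 3 (valence 4) → 1 H
  atom 13: N, bond orders sum to 1 (valence 3) → 2 H
Total hydrogens: 21.

21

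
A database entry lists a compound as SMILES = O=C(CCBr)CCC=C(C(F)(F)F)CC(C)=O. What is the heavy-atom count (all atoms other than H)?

Every atom symbol written in the SMILES (organic subset) is one heavy atom; implicit H are not written.
Heavy atoms by element → Br:1, C:11, F:3, O:2.
Total: 17.

17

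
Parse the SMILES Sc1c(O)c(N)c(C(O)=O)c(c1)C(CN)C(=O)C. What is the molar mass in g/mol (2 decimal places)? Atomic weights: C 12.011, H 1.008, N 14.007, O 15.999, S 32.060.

First, the molecular formula is C11H14N2O4S (counting implicit H from valence).
  C: 11 × 12.011 = 132.121
  H: 14 × 1.008 = 14.112
  N: 2 × 14.007 = 28.014
  O: 4 × 15.999 = 63.996
  S: 1 × 32.060 = 32.060
Sum: 11×12.011 + 14×1.008 + 2×14.007 + 4×15.999 + 1×32.060 = 270.303 → 270.30 g/mol.

270.30 g/mol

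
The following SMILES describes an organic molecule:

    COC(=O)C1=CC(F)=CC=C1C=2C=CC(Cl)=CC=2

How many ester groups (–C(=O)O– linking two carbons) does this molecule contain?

1

The ester motif appears at heavy-atom position 3 in the SMILES.
Ester count: 1.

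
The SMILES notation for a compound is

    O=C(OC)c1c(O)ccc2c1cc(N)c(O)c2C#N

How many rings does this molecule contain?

In SMILES, each pair of matching ring-closure digits denotes one ring-closing bond; the number of such bonds equals the number of independent rings.
Ring-closure bonds here: 2.

2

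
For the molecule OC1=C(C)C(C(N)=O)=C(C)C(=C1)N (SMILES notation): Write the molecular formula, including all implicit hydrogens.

Walk through each heavy atom and fill implicit hydrogens from standard valence (C 4, N 3, O 2, S 2, halogen 1):
  atom 1: O, bond orders sum to 1 (valence 2) → 1 H
  atom 2: C, bond orders sum to 4 (valence 4) → 0 H
  atom 3: C, bond orders sum to 4 (valence 4) → 0 H
  atom 4: C, bond orders sum to 1 (valence 4) → 3 H
  atom 5: C, bond orders sum to 4 (valence 4) → 0 H
  atom 6: C, bond orders sum to 4 (valence 4) → 0 H
  atom 7: N, bond orders sum to 1 (valence 3) → 2 H
  atom 8: O, bond orders sum to 2 (valence 2) → 0 H
  atom 9: C, bond orders sum to 4 (valence 4) → 0 H
  atom 10: C, bond orders sum to 1 (valence 4) → 3 H
  atom 11: C, bond orders sum to 4 (valence 4) → 0 H
  atom 12: C, bond orders sum to 3 (valence 4) → 1 H
  atom 13: N, bond orders sum to 1 (valence 3) → 2 H
Totals → C:9, H:12, N:2, O:2.
In Hill order: C9H12N2O2.

C9H12N2O2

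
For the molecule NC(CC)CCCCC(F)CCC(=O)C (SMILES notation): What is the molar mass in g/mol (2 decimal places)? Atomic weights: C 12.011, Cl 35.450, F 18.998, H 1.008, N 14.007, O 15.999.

217.33 g/mol

First, the molecular formula is C12H24FNO (counting implicit H from valence).
  C: 12 × 12.011 = 144.132
  F: 1 × 18.998 = 18.998
  H: 24 × 1.008 = 24.192
  N: 1 × 14.007 = 14.007
  O: 1 × 15.999 = 15.999
Sum: 12×12.011 + 1×18.998 + 24×1.008 + 1×14.007 + 1×15.999 = 217.328 → 217.33 g/mol.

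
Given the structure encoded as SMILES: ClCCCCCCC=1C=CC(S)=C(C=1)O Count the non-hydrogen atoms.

15

Every atom symbol written in the SMILES (organic subset) is one heavy atom; implicit H are not written.
Heavy atoms by element → C:12, Cl:1, O:1, S:1.
Total: 15.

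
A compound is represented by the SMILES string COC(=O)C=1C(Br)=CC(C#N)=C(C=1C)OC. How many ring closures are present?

1

In SMILES, each pair of matching ring-closure digits denotes one ring-closing bond; the number of such bonds equals the number of independent rings.
Ring-closure bonds here: 1.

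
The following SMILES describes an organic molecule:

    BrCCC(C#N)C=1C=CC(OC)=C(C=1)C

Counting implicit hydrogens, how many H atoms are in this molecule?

14

Walk through each heavy atom and fill implicit hydrogens from standard valence (C 4, N 3, O 2, S 2, halogen 1):
  atom 1: Br (halogen, monovalent) → 0 H
  atom 2: C, bond orders sum to 2 (valence 4) → 2 H
  atom 3: C, bond orders sum to 2 (valence 4) → 2 H
  atom 4: C, bond orders sum to 3 (valence 4) → 1 H
  atom 5: C, bond orders sum to 4 (valence 4) → 0 H
  atom 6: N, bond orders sum to 3 (valence 3) → 0 H
  atom 7: C, bond orders sum to 4 (valence 4) → 0 H
  atom 8: C, bond orders sum to 3 (valence 4) → 1 H
  atom 9: C, bond orders sum to 3 (valence 4) → 1 H
  atom 10: C, bond orders sum to 4 (valence 4) → 0 H
  atom 11: O, bond orders sum to 2 (valence 2) → 0 H
  atom 12: C, bond orders sum to 1 (valence 4) → 3 H
  atom 13: C, bond orders sum to 4 (valence 4) → 0 H
  atom 14: C, bond orders sum to 3 (valence 4) → 1 H
  atom 15: C, bond orders sum to 1 (valence 4) → 3 H
Total hydrogens: 14.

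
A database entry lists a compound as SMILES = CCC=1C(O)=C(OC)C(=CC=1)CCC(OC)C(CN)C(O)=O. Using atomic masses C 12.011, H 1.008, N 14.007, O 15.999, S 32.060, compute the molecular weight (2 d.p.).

311.38 g/mol

First, the molecular formula is C16H25NO5 (counting implicit H from valence).
  C: 16 × 12.011 = 192.176
  H: 25 × 1.008 = 25.200
  N: 1 × 14.007 = 14.007
  O: 5 × 15.999 = 79.995
Sum: 16×12.011 + 25×1.008 + 1×14.007 + 5×15.999 = 311.378 → 311.38 g/mol.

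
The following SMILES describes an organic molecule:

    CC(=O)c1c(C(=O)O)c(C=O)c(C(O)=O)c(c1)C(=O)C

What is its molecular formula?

C13H10O7

Walk through each heavy atom and fill implicit hydrogens from standard valence (C 4, N 3, O 2, S 2, halogen 1); for lowercase aromatic atoms, an aromatic c carries 1 H when it has two neighbours and 0 H with three, and aromatic n carries 0 H:
  atom 1: C, bond orders sum to 1 (valence 4) → 3 H
  atom 2: C, bond orders sum to 4 (valence 4) → 0 H
  atom 3: O, bond orders sum to 2 (valence 2) → 0 H
  atom 4: aromatic c, 3 neighbours → 0 H
  atom 5: aromatic c, 3 neighbours → 0 H
  atom 6: C, bond orders sum to 4 (valence 4) → 0 H
  atom 7: O, bond orders sum to 2 (valence 2) → 0 H
  atom 8: O, bond orders sum to 1 (valence 2) → 1 H
  atom 9: aromatic c, 3 neighbours → 0 H
  atom 10: C, bond orders sum to 3 (valence 4) → 1 H
  atom 11: O, bond orders sum to 2 (valence 2) → 0 H
  atom 12: aromatic c, 3 neighbours → 0 H
  atom 13: C, bond orders sum to 4 (valence 4) → 0 H
  atom 14: O, bond orders sum to 1 (valence 2) → 1 H
  atom 15: O, bond orders sum to 2 (valence 2) → 0 H
  atom 16: aromatic c, 3 neighbours → 0 H
  atom 17: aromatic c, 2 neighbours → 1 H
  atom 18: C, bond orders sum to 4 (valence 4) → 0 H
  atom 19: O, bond orders sum to 2 (valence 2) → 0 H
  atom 20: C, bond orders sum to 1 (valence 4) → 3 H
Totals → C:13, H:10, O:7.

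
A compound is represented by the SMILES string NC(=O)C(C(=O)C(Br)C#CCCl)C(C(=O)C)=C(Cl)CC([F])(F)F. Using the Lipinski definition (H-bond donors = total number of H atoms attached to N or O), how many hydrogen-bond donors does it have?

2

Donors: find every N or O and count the H atoms it carries.
  atom 1 (N): bond orders sum to 1 → 2 H
  atom 3 (O): bond orders sum to 2 → 0 H
  atom 6 (O): bond orders sum to 2 → 0 H
  atom 15 (O): bond orders sum to 2 → 0 H
Lipinski HBD = 2.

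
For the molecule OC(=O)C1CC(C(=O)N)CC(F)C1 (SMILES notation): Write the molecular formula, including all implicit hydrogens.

Walk through each heavy atom and fill implicit hydrogens from standard valence (C 4, N 3, O 2, S 2, halogen 1):
  atom 1: O, bond orders sum to 1 (valence 2) → 1 H
  atom 2: C, bond orders sum to 4 (valence 4) → 0 H
  atom 3: O, bond orders sum to 2 (valence 2) → 0 H
  atom 4: C, bond orders sum to 3 (valence 4) → 1 H
  atom 5: C, bond orders sum to 2 (valence 4) → 2 H
  atom 6: C, bond orders sum to 3 (valence 4) → 1 H
  atom 7: C, bond orders sum to 4 (valence 4) → 0 H
  atom 8: O, bond orders sum to 2 (valence 2) → 0 H
  atom 9: N, bond orders sum to 1 (valence 3) → 2 H
  atom 10: C, bond orders sum to 2 (valence 4) → 2 H
  atom 11: C, bond orders sum to 3 (valence 4) → 1 H
  atom 12: F (halogen, monovalent) → 0 H
  atom 13: C, bond orders sum to 2 (valence 4) → 2 H
Totals → C:8, H:12, F:1, N:1, O:3.

C8H12FNO3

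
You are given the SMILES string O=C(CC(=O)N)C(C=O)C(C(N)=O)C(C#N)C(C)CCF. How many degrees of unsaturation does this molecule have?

6

Degree of unsaturation = (number of rings) + (number of π bonds).
Ring closures in the SMILES: 0.
π bonds: 4 double bonds (each 1 DoU), 1 triple bond (each 2 DoU) → 6 DoU from unsaturation.
Total DoU = 0 + 6 = 6.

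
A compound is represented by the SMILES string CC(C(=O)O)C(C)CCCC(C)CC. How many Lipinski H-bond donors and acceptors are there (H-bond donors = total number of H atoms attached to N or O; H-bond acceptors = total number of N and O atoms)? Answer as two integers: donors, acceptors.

1, 2

Donors: find every N or O and count the H atoms it carries.
  atom 4 (O): bond orders sum to 2 → 0 H
  atom 5 (O): bond orders sum to 1 → 1 H
Lipinski HBD = 1.
Acceptors: N atoms = 0, O atoms = 2 → HBA = 2.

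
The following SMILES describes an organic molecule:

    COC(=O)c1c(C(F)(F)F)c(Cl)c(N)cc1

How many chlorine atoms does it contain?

1

Scan the SMILES for Cl atoms (remember two-letter symbols like Cl and Br are single atoms).
Chlorine count: 1.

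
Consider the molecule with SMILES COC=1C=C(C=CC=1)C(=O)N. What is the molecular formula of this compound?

C8H9NO2

Walk through each heavy atom and fill implicit hydrogens from standard valence (C 4, N 3, O 2, S 2, halogen 1):
  atom 1: C, bond orders sum to 1 (valence 4) → 3 H
  atom 2: O, bond orders sum to 2 (valence 2) → 0 H
  atom 3: C, bond orders sum to 4 (valence 4) → 0 H
  atom 4: C, bond orders sum to 3 (valence 4) → 1 H
  atom 5: C, bond orders sum to 4 (valence 4) → 0 H
  atom 6: C, bond orders sum to 3 (valence 4) → 1 H
  atom 7: C, bond orders sum to 3 (valence 4) → 1 H
  atom 8: C, bond orders sum to 3 (valence 4) → 1 H
  atom 9: C, bond orders sum to 4 (valence 4) → 0 H
  atom 10: O, bond orders sum to 2 (valence 2) → 0 H
  atom 11: N, bond orders sum to 1 (valence 3) → 2 H
Totals → C:8, H:9, N:1, O:2.
In Hill order: C8H9NO2.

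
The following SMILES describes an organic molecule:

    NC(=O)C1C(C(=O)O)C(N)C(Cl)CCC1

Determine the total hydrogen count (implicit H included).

15

Walk through each heavy atom and fill implicit hydrogens from standard valence (C 4, N 3, O 2, S 2, halogen 1):
  atom 1: N, bond orders sum to 1 (valence 3) → 2 H
  atom 2: C, bond orders sum to 4 (valence 4) → 0 H
  atom 3: O, bond orders sum to 2 (valence 2) → 0 H
  atom 4: C, bond orders sum to 3 (valence 4) → 1 H
  atom 5: C, bond orders sum to 3 (valence 4) → 1 H
  atom 6: C, bond orders sum to 4 (valence 4) → 0 H
  atom 7: O, bond orders sum to 2 (valence 2) → 0 H
  atom 8: O, bond orders sum to 1 (valence 2) → 1 H
  atom 9: C, bond orders sum to 3 (valence 4) → 1 H
  atom 10: N, bond orders sum to 1 (valence 3) → 2 H
  atom 11: C, bond orders sum to 3 (valence 4) → 1 H
  atom 12: Cl (halogen, monovalent) → 0 H
  atom 13: C, bond orders sum to 2 (valence 4) → 2 H
  atom 14: C, bond orders sum to 2 (valence 4) → 2 H
  atom 15: C, bond orders sum to 2 (valence 4) → 2 H
Total hydrogens: 15.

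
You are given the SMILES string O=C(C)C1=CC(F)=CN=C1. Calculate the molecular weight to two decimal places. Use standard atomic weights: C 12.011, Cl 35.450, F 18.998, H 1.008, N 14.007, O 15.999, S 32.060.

139.13 g/mol

First, the molecular formula is C7H6FNO (counting implicit H from valence).
  C: 7 × 12.011 = 84.077
  F: 1 × 18.998 = 18.998
  H: 6 × 1.008 = 6.048
  N: 1 × 14.007 = 14.007
  O: 1 × 15.999 = 15.999
Sum: 7×12.011 + 1×18.998 + 6×1.008 + 1×14.007 + 1×15.999 = 139.129 → 139.13 g/mol.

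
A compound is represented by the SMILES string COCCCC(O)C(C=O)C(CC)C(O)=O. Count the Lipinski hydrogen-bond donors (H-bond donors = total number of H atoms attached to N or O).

Donors: find every N or O and count the H atoms it carries.
  atom 2 (O): bond orders sum to 2 → 0 H
  atom 7 (O): bond orders sum to 1 → 1 H
  atom 10 (O): bond orders sum to 2 → 0 H
  atom 15 (O): bond orders sum to 1 → 1 H
  atom 16 (O): bond orders sum to 2 → 0 H
Lipinski HBD = 2.

2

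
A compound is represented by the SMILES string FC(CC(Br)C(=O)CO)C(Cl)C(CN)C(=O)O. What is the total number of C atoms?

Count every carbon token in the SMILES (each C, including those in ring-closure positions and inside branches).
Carbon count: 9.

9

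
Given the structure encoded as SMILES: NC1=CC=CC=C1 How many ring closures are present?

1

In SMILES, each pair of matching ring-closure digits denotes one ring-closing bond; the number of such bonds equals the number of independent rings.
Ring-closure bonds here: 1.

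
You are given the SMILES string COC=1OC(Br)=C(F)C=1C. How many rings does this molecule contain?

1

In SMILES, each pair of matching ring-closure digits denotes one ring-closing bond; the number of such bonds equals the number of independent rings.
Ring-closure bonds here: 1.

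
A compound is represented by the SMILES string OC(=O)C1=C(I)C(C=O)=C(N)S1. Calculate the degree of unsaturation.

Degree of unsaturation = (number of rings) + (number of π bonds).
Ring closures in the SMILES: 1.
π bonds: 4 double bonds (each 1 DoU) → 4 DoU from unsaturation.
Total DoU = 1 + 4 = 5.

5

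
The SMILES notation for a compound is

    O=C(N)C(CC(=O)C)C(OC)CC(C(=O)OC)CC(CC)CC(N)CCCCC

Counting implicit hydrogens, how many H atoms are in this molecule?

Walk through each heavy atom and fill implicit hydrogens from standard valence (C 4, N 3, O 2, S 2, halogen 1):
  atom 1: O, bond orders sum to 2 (valence 2) → 0 H
  atom 2: C, bond orders sum to 4 (valence 4) → 0 H
  atom 3: N, bond orders sum to 1 (valence 3) → 2 H
  atom 4: C, bond orders sum to 3 (valence 4) → 1 H
  atom 5: C, bond orders sum to 2 (valence 4) → 2 H
  atom 6: C, bond orders sum to 4 (valence 4) → 0 H
  atom 7: O, bond orders sum to 2 (valence 2) → 0 H
  atom 8: C, bond orders sum to 1 (valence 4) → 3 H
  atom 9: C, bond orders sum to 3 (valence 4) → 1 H
  atom 10: O, bond orders sum to 2 (valence 2) → 0 H
  atom 11: C, bond orders sum to 1 (valence 4) → 3 H
  atom 12: C, bond orders sum to 2 (valence 4) → 2 H
  atom 13: C, bond orders sum to 3 (valence 4) → 1 H
  atom 14: C, bond orders sum to 4 (valence 4) → 0 H
  atom 15: O, bond orders sum to 2 (valence 2) → 0 H
  atom 16: O, bond orders sum to 2 (valence 2) → 0 H
  atom 17: C, bond orders sum to 1 (valence 4) → 3 H
  atom 18: C, bond orders sum to 2 (valence 4) → 2 H
  atom 19: C, bond orders sum to 3 (valence 4) → 1 H
  atom 20: C, bond orders sum to 2 (valence 4) → 2 H
  atom 21: C, bond orders sum to 1 (valence 4) → 3 H
  atom 22: C, bond orders sum to 2 (valence 4) → 2 H
  atom 23: C, bond orders sum to 3 (valence 4) → 1 H
  atom 24: N, bond orders sum to 1 (valence 3) → 2 H
  atom 25: C, bond orders sum to 2 (valence 4) → 2 H
  atom 26: C, bond orders sum to 2 (valence 4) → 2 H
  atom 27: C, bond orders sum to 2 (valence 4) → 2 H
  atom 28: C, bond orders sum to 2 (valence 4) → 2 H
  atom 29: C, bond orders sum to 1 (valence 4) → 3 H
Total hydrogens: 42.

42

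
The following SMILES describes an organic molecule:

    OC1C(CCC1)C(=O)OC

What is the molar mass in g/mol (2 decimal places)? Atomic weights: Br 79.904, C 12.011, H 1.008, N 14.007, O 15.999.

First, the molecular formula is C7H12O3 (counting implicit H from valence).
  C: 7 × 12.011 = 84.077
  H: 12 × 1.008 = 12.096
  O: 3 × 15.999 = 47.997
Sum: 7×12.011 + 12×1.008 + 3×15.999 = 144.170 → 144.17 g/mol.

144.17 g/mol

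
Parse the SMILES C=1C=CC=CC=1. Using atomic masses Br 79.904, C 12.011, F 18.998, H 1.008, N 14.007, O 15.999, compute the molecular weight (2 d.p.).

First, the molecular formula is C6H6 (counting implicit H from valence).
  C: 6 × 12.011 = 72.066
  H: 6 × 1.008 = 6.048
Sum: 6×12.011 + 6×1.008 = 78.114 → 78.11 g/mol.

78.11 g/mol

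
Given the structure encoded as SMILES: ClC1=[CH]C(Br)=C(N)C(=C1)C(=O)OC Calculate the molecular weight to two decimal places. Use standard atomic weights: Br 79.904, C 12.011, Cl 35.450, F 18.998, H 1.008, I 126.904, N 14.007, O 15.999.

264.50 g/mol

First, the molecular formula is C8H7BrClNO2 (counting implicit H from valence).
  Br: 1 × 79.904 = 79.904
  C: 8 × 12.011 = 96.088
  Cl: 1 × 35.450 = 35.450
  H: 7 × 1.008 = 7.056
  N: 1 × 14.007 = 14.007
  O: 2 × 15.999 = 31.998
Sum: 1×79.904 + 8×12.011 + 1×35.450 + 7×1.008 + 1×14.007 + 2×15.999 = 264.503 → 264.50 g/mol.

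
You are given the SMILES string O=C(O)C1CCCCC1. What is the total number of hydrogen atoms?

12

Walk through each heavy atom and fill implicit hydrogens from standard valence (C 4, N 3, O 2, S 2, halogen 1):
  atom 1: O, bond orders sum to 2 (valence 2) → 0 H
  atom 2: C, bond orders sum to 4 (valence 4) → 0 H
  atom 3: O, bond orders sum to 1 (valence 2) → 1 H
  atom 4: C, bond orders sum to 3 (valence 4) → 1 H
  atom 5: C, bond orders sum to 2 (valence 4) → 2 H
  atom 6: C, bond orders sum to 2 (valence 4) → 2 H
  atom 7: C, bond orders sum to 2 (valence 4) → 2 H
  atom 8: C, bond orders sum to 2 (valence 4) → 2 H
  atom 9: C, bond orders sum to 2 (valence 4) → 2 H
Total hydrogens: 12.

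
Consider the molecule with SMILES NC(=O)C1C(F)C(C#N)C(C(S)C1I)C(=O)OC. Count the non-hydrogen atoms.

Every atom symbol written in the SMILES (organic subset) is one heavy atom; implicit H are not written.
Heavy atoms by element → C:10, F:1, I:1, N:2, O:3, S:1.
Total: 18.

18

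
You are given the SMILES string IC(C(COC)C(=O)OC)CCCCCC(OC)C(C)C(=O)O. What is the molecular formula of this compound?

Walk through each heavy atom and fill implicit hydrogens from standard valence (C 4, N 3, O 2, S 2, halogen 1):
  atom 1: I (halogen, monovalent) → 0 H
  atom 2: C, bond orders sum to 3 (valence 4) → 1 H
  atom 3: C, bond orders sum to 3 (valence 4) → 1 H
  atom 4: C, bond orders sum to 2 (valence 4) → 2 H
  atom 5: O, bond orders sum to 2 (valence 2) → 0 H
  atom 6: C, bond orders sum to 1 (valence 4) → 3 H
  atom 7: C, bond orders sum to 4 (valence 4) → 0 H
  atom 8: O, bond orders sum to 2 (valence 2) → 0 H
  atom 9: O, bond orders sum to 2 (valence 2) → 0 H
  atom 10: C, bond orders sum to 1 (valence 4) → 3 H
  atom 11: C, bond orders sum to 2 (valence 4) → 2 H
  atom 12: C, bond orders sum to 2 (valence 4) → 2 H
  atom 13: C, bond orders sum to 2 (valence 4) → 2 H
  atom 14: C, bond orders sum to 2 (valence 4) → 2 H
  atom 15: C, bond orders sum to 2 (valence 4) → 2 H
  atom 16: C, bond orders sum to 3 (valence 4) → 1 H
  atom 17: O, bond orders sum to 2 (valence 2) → 0 H
  atom 18: C, bond orders sum to 1 (valence 4) → 3 H
  atom 19: C, bond orders sum to 3 (valence 4) → 1 H
  atom 20: C, bond orders sum to 1 (valence 4) → 3 H
  atom 21: C, bond orders sum to 4 (valence 4) → 0 H
  atom 22: O, bond orders sum to 2 (valence 2) → 0 H
  atom 23: O, bond orders sum to 1 (valence 2) → 1 H
Totals → C:16, H:29, I:1, O:6.

C16H29IO6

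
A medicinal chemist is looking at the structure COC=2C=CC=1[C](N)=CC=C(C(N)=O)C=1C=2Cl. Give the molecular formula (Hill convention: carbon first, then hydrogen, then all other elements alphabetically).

Walk through each heavy atom and fill implicit hydrogens from standard valence (C 4, N 3, O 2, S 2, halogen 1):
  atom 1: C, bond orders sum to 1 (valence 4) → 3 H
  atom 2: O, bond orders sum to 2 (valence 2) → 0 H
  atom 3: C, bond orders sum to 4 (valence 4) → 0 H
  atom 4: C, bond orders sum to 3 (valence 4) → 1 H
  atom 5: C, bond orders sum to 3 (valence 4) → 1 H
  atom 6: C, bond orders sum to 4 (valence 4) → 0 H
  atom 7: C with explicit H count 0
  atom 8: N, bond orders sum to 1 (valence 3) → 2 H
  atom 9: C, bond orders sum to 3 (valence 4) → 1 H
  atom 10: C, bond orders sum to 3 (valence 4) → 1 H
  atom 11: C, bond orders sum to 4 (valence 4) → 0 H
  atom 12: C, bond orders sum to 4 (valence 4) → 0 H
  atom 13: N, bond orders sum to 1 (valence 3) → 2 H
  atom 14: O, bond orders sum to 2 (valence 2) → 0 H
  atom 15: C, bond orders sum to 4 (valence 4) → 0 H
  atom 16: C, bond orders sum to 4 (valence 4) → 0 H
  atom 17: Cl (halogen, monovalent) → 0 H
Totals → C:12, H:11, Cl:1, N:2, O:2.
In Hill order: C12H11ClN2O2.

C12H11ClN2O2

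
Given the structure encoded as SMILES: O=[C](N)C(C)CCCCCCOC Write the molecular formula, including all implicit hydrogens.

Walk through each heavy atom and fill implicit hydrogens from standard valence (C 4, N 3, O 2, S 2, halogen 1):
  atom 1: O, bond orders sum to 2 (valence 2) → 0 H
  atom 2: C with explicit H count 0
  atom 3: N, bond orders sum to 1 (valence 3) → 2 H
  atom 4: C, bond orders sum to 3 (valence 4) → 1 H
  atom 5: C, bond orders sum to 1 (valence 4) → 3 H
  atom 6: C, bond orders sum to 2 (valence 4) → 2 H
  atom 7: C, bond orders sum to 2 (valence 4) → 2 H
  atom 8: C, bond orders sum to 2 (valence 4) → 2 H
  atom 9: C, bond orders sum to 2 (valence 4) → 2 H
  atom 10: C, bond orders sum to 2 (valence 4) → 2 H
  atom 11: C, bond orders sum to 2 (valence 4) → 2 H
  atom 12: O, bond orders sum to 2 (valence 2) → 0 H
  atom 13: C, bond orders sum to 1 (valence 4) → 3 H
Totals → C:10, H:21, N:1, O:2.

C10H21NO2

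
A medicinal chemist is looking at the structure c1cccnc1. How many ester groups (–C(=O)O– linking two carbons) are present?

Scan the SMILES for the ester motif — none present.

0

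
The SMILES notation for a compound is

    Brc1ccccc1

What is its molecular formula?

Walk through each heavy atom and fill implicit hydrogens from standard valence (C 4, N 3, O 2, S 2, halogen 1); for lowercase aromatic atoms, an aromatic c carries 1 H when it has two neighbours and 0 H with three, and aromatic n carries 0 H:
  atom 1: Br (halogen, monovalent) → 0 H
  atom 2: aromatic c, 3 neighbours → 0 H
  atom 3: aromatic c, 2 neighbours → 1 H
  atom 4: aromatic c, 2 neighbours → 1 H
  atom 5: aromatic c, 2 neighbours → 1 H
  atom 6: aromatic c, 2 neighbours → 1 H
  atom 7: aromatic c, 2 neighbours → 1 H
Totals → C:6, H:5, Br:1.
In Hill order: C6H5Br.

C6H5Br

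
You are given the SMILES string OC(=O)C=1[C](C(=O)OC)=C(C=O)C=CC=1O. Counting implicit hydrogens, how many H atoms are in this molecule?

8

Walk through each heavy atom and fill implicit hydrogens from standard valence (C 4, N 3, O 2, S 2, halogen 1):
  atom 1: O, bond orders sum to 1 (valence 2) → 1 H
  atom 2: C, bond orders sum to 4 (valence 4) → 0 H
  atom 3: O, bond orders sum to 2 (valence 2) → 0 H
  atom 4: C, bond orders sum to 4 (valence 4) → 0 H
  atom 5: C with explicit H count 0
  atom 6: C, bond orders sum to 4 (valence 4) → 0 H
  atom 7: O, bond orders sum to 2 (valence 2) → 0 H
  atom 8: O, bond orders sum to 2 (valence 2) → 0 H
  atom 9: C, bond orders sum to 1 (valence 4) → 3 H
  atom 10: C, bond orders sum to 4 (valence 4) → 0 H
  atom 11: C, bond orders sum to 3 (valence 4) → 1 H
  atom 12: O, bond orders sum to 2 (valence 2) → 0 H
  atom 13: C, bond orders sum to 3 (valence 4) → 1 H
  atom 14: C, bond orders sum to 3 (valence 4) → 1 H
  atom 15: C, bond orders sum to 4 (valence 4) → 0 H
  atom 16: O, bond orders sum to 1 (valence 2) → 1 H
Total hydrogens: 8.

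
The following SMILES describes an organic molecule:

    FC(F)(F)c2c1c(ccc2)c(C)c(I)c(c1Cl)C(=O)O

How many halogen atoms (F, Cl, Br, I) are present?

5

Halogen atoms appear at heavy-atom positions 1, 3, 4, 14, 17 (1×Cl, 3×F, 1×I).
Other groups present: 1 carboxylic acid.
Halogen count: 5.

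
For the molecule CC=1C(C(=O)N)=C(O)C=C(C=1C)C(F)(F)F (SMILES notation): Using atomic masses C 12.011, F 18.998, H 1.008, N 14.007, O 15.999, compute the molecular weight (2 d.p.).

First, the molecular formula is C10H10F3NO2 (counting implicit H from valence).
  C: 10 × 12.011 = 120.110
  F: 3 × 18.998 = 56.994
  H: 10 × 1.008 = 10.080
  N: 1 × 14.007 = 14.007
  O: 2 × 15.999 = 31.998
Sum: 10×12.011 + 3×18.998 + 10×1.008 + 1×14.007 + 2×15.999 = 233.189 → 233.19 g/mol.

233.19 g/mol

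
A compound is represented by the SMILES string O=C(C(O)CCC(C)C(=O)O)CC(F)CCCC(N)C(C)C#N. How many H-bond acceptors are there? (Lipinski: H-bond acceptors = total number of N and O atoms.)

N atoms: 2; O atoms: 4.
Lipinski HBA = 2 + 4 = 6.

6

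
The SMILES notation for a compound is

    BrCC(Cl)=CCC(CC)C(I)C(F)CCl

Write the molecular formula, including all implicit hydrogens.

Walk through each heavy atom and fill implicit hydrogens from standard valence (C 4, N 3, O 2, S 2, halogen 1):
  atom 1: Br (halogen, monovalent) → 0 H
  atom 2: C, bond orders sum to 2 (valence 4) → 2 H
  atom 3: C, bond orders sum to 4 (valence 4) → 0 H
  atom 4: Cl (halogen, monovalent) → 0 H
  atom 5: C, bond orders sum to 3 (valence 4) → 1 H
  atom 6: C, bond orders sum to 2 (valence 4) → 2 H
  atom 7: C, bond orders sum to 3 (valence 4) → 1 H
  atom 8: C, bond orders sum to 2 (valence 4) → 2 H
  atom 9: C, bond orders sum to 1 (valence 4) → 3 H
  atom 10: C, bond orders sum to 3 (valence 4) → 1 H
  atom 11: I (halogen, monovalent) → 0 H
  atom 12: C, bond orders sum to 3 (valence 4) → 1 H
  atom 13: F (halogen, monovalent) → 0 H
  atom 14: C, bond orders sum to 2 (valence 4) → 2 H
  atom 15: Cl (halogen, monovalent) → 0 H
Totals → C:10, H:15, Br:1, Cl:2, F:1, I:1.

C10H15BrCl2FI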